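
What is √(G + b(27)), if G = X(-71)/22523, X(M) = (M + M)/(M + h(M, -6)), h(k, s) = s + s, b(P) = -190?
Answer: 4*I*√41499427269207/1869409 ≈ 13.784*I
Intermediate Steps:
h(k, s) = 2*s
X(M) = 2*M/(-12 + M) (X(M) = (M + M)/(M + 2*(-6)) = (2*M)/(M - 12) = (2*M)/(-12 + M) = 2*M/(-12 + M))
G = 142/1869409 (G = (2*(-71)/(-12 - 71))/22523 = (2*(-71)/(-83))*(1/22523) = (2*(-71)*(-1/83))*(1/22523) = (142/83)*(1/22523) = 142/1869409 ≈ 7.5960e-5)
√(G + b(27)) = √(142/1869409 - 190) = √(-355187568/1869409) = 4*I*√41499427269207/1869409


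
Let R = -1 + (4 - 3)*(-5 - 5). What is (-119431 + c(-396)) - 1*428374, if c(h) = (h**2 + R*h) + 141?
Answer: -386492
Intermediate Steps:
R = -11 (R = -1 + 1*(-10) = -1 - 10 = -11)
c(h) = 141 + h**2 - 11*h (c(h) = (h**2 - 11*h) + 141 = 141 + h**2 - 11*h)
(-119431 + c(-396)) - 1*428374 = (-119431 + (141 + (-396)**2 - 11*(-396))) - 1*428374 = (-119431 + (141 + 156816 + 4356)) - 428374 = (-119431 + 161313) - 428374 = 41882 - 428374 = -386492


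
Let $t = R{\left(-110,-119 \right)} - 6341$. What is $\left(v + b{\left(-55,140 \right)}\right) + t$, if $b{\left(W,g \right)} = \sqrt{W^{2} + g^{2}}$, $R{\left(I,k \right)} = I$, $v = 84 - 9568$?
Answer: $-15935 + 5 \sqrt{905} \approx -15785.0$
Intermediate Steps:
$v = -9484$
$t = -6451$ ($t = -110 - 6341 = -6451$)
$\left(v + b{\left(-55,140 \right)}\right) + t = \left(-9484 + \sqrt{\left(-55\right)^{2} + 140^{2}}\right) - 6451 = \left(-9484 + \sqrt{3025 + 19600}\right) - 6451 = \left(-9484 + \sqrt{22625}\right) - 6451 = \left(-9484 + 5 \sqrt{905}\right) - 6451 = -15935 + 5 \sqrt{905}$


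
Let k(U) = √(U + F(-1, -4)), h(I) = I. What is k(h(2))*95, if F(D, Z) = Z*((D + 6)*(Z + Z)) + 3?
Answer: 95*√165 ≈ 1220.3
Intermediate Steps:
F(D, Z) = 3 + 2*Z²*(6 + D) (F(D, Z) = Z*((6 + D)*(2*Z)) + 3 = Z*(2*Z*(6 + D)) + 3 = 2*Z²*(6 + D) + 3 = 3 + 2*Z²*(6 + D))
k(U) = √(163 + U) (k(U) = √(U + (3 + 12*(-4)² + 2*(-1)*(-4)²)) = √(U + (3 + 12*16 + 2*(-1)*16)) = √(U + (3 + 192 - 32)) = √(U + 163) = √(163 + U))
k(h(2))*95 = √(163 + 2)*95 = √165*95 = 95*√165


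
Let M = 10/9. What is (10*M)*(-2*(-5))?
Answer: 1000/9 ≈ 111.11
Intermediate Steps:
M = 10/9 (M = 10*(1/9) = 10/9 ≈ 1.1111)
(10*M)*(-2*(-5)) = (10*(10/9))*(-2*(-5)) = (100/9)*10 = 1000/9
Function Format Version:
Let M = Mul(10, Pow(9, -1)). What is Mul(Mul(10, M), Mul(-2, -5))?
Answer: Rational(1000, 9) ≈ 111.11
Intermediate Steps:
M = Rational(10, 9) (M = Mul(10, Rational(1, 9)) = Rational(10, 9) ≈ 1.1111)
Mul(Mul(10, M), Mul(-2, -5)) = Mul(Mul(10, Rational(10, 9)), Mul(-2, -5)) = Mul(Rational(100, 9), 10) = Rational(1000, 9)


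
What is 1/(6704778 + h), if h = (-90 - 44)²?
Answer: 1/6722734 ≈ 1.4875e-7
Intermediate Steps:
h = 17956 (h = (-134)² = 17956)
1/(6704778 + h) = 1/(6704778 + 17956) = 1/6722734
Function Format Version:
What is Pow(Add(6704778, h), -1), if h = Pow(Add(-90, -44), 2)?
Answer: Rational(1, 6722734) ≈ 1.4875e-7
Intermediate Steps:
h = 17956 (h = Pow(-134, 2) = 17956)
Pow(Add(6704778, h), -1) = Pow(Add(6704778, 17956), -1) = Pow(6722734, -1) = Rational(1, 6722734)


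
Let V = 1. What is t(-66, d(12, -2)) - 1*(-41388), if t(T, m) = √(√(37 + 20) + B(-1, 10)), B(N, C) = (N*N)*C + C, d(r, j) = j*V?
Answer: 41388 + √(20 + √57) ≈ 41393.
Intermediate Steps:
d(r, j) = j (d(r, j) = j*1 = j)
B(N, C) = C + C*N² (B(N, C) = N²*C + C = C*N² + C = C + C*N²)
t(T, m) = √(20 + √57) (t(T, m) = √(√(37 + 20) + 10*(1 + (-1)²)) = √(√57 + 10*(1 + 1)) = √(√57 + 10*2) = √(√57 + 20) = √(20 + √57))
t(-66, d(12, -2)) - 1*(-41388) = √(20 + √57) - 1*(-41388) = √(20 + √57) + 41388 = 41388 + √(20 + √57)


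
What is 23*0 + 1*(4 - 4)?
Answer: 0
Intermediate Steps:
23*0 + 1*(4 - 4) = 0 + 1*0 = 0 + 0 = 0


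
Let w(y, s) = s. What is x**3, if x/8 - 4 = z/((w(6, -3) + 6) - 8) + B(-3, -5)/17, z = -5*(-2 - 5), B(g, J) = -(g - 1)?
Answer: -53157376/4913 ≈ -10820.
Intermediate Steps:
B(g, J) = 1 - g (B(g, J) = -(-1 + g) = 1 - g)
z = 35 (z = -5*(-7) = 35)
x = -376/17 (x = 32 + 8*(35/((-3 + 6) - 8) + (1 - 1*(-3))/17) = 32 + 8*(35/(3 - 8) + (1 + 3)*(1/17)) = 32 + 8*(35/(-5) + 4*(1/17)) = 32 + 8*(35*(-1/5) + 4/17) = 32 + 8*(-7 + 4/17) = 32 + 8*(-115/17) = 32 - 920/17 = -376/17 ≈ -22.118)
x**3 = (-376/17)**3 = -53157376/4913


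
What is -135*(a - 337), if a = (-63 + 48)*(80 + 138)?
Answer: 486945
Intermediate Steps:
a = -3270 (a = -15*218 = -3270)
-135*(a - 337) = -135*(-3270 - 337) = -135*(-3607) = 486945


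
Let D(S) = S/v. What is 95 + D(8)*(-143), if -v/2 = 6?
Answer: 571/3 ≈ 190.33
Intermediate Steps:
v = -12 (v = -2*6 = -12)
D(S) = -S/12 (D(S) = S/(-12) = S*(-1/12) = -S/12)
95 + D(8)*(-143) = 95 - 1/12*8*(-143) = 95 - ⅔*(-143) = 95 + 286/3 = 571/3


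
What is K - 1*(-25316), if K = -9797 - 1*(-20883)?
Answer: 36402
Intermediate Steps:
K = 11086 (K = -9797 + 20883 = 11086)
K - 1*(-25316) = 11086 - 1*(-25316) = 11086 + 25316 = 36402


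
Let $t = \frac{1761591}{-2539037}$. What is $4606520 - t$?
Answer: $\frac{11696126482831}{2539037} \approx 4.6065 \cdot 10^{6}$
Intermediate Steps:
$t = - \frac{1761591}{2539037}$ ($t = 1761591 \left(- \frac{1}{2539037}\right) = - \frac{1761591}{2539037} \approx -0.6938$)
$4606520 - t = 4606520 - - \frac{1761591}{2539037} = 4606520 + \frac{1761591}{2539037} = \frac{11696126482831}{2539037}$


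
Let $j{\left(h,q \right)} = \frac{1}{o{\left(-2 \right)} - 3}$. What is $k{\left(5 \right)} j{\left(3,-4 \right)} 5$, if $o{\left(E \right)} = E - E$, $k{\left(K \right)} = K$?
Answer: $- \frac{25}{3} \approx -8.3333$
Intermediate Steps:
$o{\left(E \right)} = 0$
$j{\left(h,q \right)} = - \frac{1}{3}$ ($j{\left(h,q \right)} = \frac{1}{0 - 3} = \frac{1}{-3} = - \frac{1}{3}$)
$k{\left(5 \right)} j{\left(3,-4 \right)} 5 = 5 \left(- \frac{1}{3}\right) 5 = \left(- \frac{5}{3}\right) 5 = - \frac{25}{3}$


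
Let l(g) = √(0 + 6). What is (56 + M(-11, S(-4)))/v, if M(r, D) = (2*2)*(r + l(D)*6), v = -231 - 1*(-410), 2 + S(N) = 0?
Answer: 12/179 + 24*√6/179 ≈ 0.39546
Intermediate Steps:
S(N) = -2 (S(N) = -2 + 0 = -2)
l(g) = √6
v = 179 (v = -231 + 410 = 179)
M(r, D) = 4*r + 24*√6 (M(r, D) = (2*2)*(r + √6*6) = 4*(r + 6*√6) = 4*r + 24*√6)
(56 + M(-11, S(-4)))/v = (56 + (4*(-11) + 24*√6))/179 = (56 + (-44 + 24*√6))*(1/179) = (12 + 24*√6)*(1/179) = 12/179 + 24*√6/179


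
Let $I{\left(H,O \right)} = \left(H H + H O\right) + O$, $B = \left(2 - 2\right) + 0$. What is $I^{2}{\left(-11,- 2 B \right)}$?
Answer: $14641$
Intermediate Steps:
$B = 0$ ($B = 0 + 0 = 0$)
$I{\left(H,O \right)} = O + H^{2} + H O$ ($I{\left(H,O \right)} = \left(H^{2} + H O\right) + O = O + H^{2} + H O$)
$I^{2}{\left(-11,- 2 B \right)} = \left(\left(-2\right) 0 + \left(-11\right)^{2} - 11 \left(\left(-2\right) 0\right)\right)^{2} = \left(0 + 121 - 0\right)^{2} = \left(0 + 121 + 0\right)^{2} = 121^{2} = 14641$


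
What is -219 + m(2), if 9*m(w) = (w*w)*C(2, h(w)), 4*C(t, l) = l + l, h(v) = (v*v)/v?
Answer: -1967/9 ≈ -218.56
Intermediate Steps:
h(v) = v (h(v) = v²/v = v)
C(t, l) = l/2 (C(t, l) = (l + l)/4 = (2*l)/4 = l/2)
m(w) = w³/18 (m(w) = ((w*w)*(w/2))/9 = (w²*(w/2))/9 = (w³/2)/9 = w³/18)
-219 + m(2) = -219 + (1/18)*2³ = -219 + (1/18)*8 = -219 + 4/9 = -1967/9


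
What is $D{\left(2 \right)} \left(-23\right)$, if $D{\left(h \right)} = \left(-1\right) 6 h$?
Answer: $276$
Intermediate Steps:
$D{\left(h \right)} = - 6 h$
$D{\left(2 \right)} \left(-23\right) = \left(-6\right) 2 \left(-23\right) = \left(-12\right) \left(-23\right) = 276$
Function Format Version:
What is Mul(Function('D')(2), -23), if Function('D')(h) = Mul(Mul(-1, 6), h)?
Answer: 276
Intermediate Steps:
Function('D')(h) = Mul(-6, h)
Mul(Function('D')(2), -23) = Mul(Mul(-6, 2), -23) = Mul(-12, -23) = 276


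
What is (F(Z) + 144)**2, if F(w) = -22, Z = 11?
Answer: 14884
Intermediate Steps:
(F(Z) + 144)**2 = (-22 + 144)**2 = 122**2 = 14884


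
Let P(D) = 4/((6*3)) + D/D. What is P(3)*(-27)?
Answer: -33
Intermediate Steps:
P(D) = 11/9 (P(D) = 4/18 + 1 = 4*(1/18) + 1 = 2/9 + 1 = 11/9)
P(3)*(-27) = (11/9)*(-27) = -33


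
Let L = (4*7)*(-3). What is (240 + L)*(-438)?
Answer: -68328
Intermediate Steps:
L = -84 (L = 28*(-3) = -84)
(240 + L)*(-438) = (240 - 84)*(-438) = 156*(-438) = -68328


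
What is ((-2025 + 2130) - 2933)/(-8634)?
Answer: 1414/4317 ≈ 0.32754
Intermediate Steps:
((-2025 + 2130) - 2933)/(-8634) = (105 - 2933)*(-1/8634) = -2828*(-1/8634) = 1414/4317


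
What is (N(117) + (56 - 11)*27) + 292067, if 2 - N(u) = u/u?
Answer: 293283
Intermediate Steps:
N(u) = 1 (N(u) = 2 - u/u = 2 - 1*1 = 2 - 1 = 1)
(N(117) + (56 - 11)*27) + 292067 = (1 + (56 - 11)*27) + 292067 = (1 + 45*27) + 292067 = (1 + 1215) + 292067 = 1216 + 292067 = 293283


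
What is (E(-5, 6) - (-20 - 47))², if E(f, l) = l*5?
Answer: 9409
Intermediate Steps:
E(f, l) = 5*l
(E(-5, 6) - (-20 - 47))² = (5*6 - (-20 - 47))² = (30 - 1*(-67))² = (30 + 67)² = 97² = 9409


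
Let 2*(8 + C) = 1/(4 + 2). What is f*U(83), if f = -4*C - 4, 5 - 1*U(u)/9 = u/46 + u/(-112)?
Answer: 2525109/2576 ≈ 980.24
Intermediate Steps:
C = -95/12 (C = -8 + 1/(2*(4 + 2)) = -8 + (½)/6 = -8 + (½)*(⅙) = -8 + 1/12 = -95/12 ≈ -7.9167)
U(u) = 45 - 297*u/2576 (U(u) = 45 - 9*(u/46 + u/(-112)) = 45 - 9*(u*(1/46) + u*(-1/112)) = 45 - 9*(u/46 - u/112) = 45 - 297*u/2576)
f = 83/3 (f = -4*(-95/12) - 4 = 95/3 - 4 = 83/3 ≈ 27.667)
f*U(83) = 83*(45 - 297/2576*83)/3 = 83*(45 - 24651/2576)/3 = (83/3)*(91269/2576) = 2525109/2576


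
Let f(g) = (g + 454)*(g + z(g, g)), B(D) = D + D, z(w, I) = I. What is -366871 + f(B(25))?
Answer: -316471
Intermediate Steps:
B(D) = 2*D
f(g) = 2*g*(454 + g) (f(g) = (g + 454)*(g + g) = (454 + g)*(2*g) = 2*g*(454 + g))
-366871 + f(B(25)) = -366871 + 2*(2*25)*(454 + 2*25) = -366871 + 2*50*(454 + 50) = -366871 + 2*50*504 = -366871 + 50400 = -316471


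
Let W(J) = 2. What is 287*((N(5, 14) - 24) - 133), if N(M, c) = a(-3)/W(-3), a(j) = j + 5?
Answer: -44772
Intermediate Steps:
a(j) = 5 + j
N(M, c) = 1 (N(M, c) = (5 - 3)/2 = 2*(½) = 1)
287*((N(5, 14) - 24) - 133) = 287*((1 - 24) - 133) = 287*(-23 - 133) = 287*(-156) = -44772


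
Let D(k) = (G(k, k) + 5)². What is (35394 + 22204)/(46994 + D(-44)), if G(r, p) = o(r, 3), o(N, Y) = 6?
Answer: 57598/47115 ≈ 1.2225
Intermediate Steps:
G(r, p) = 6
D(k) = 121 (D(k) = (6 + 5)² = 11² = 121)
(35394 + 22204)/(46994 + D(-44)) = (35394 + 22204)/(46994 + 121) = 57598/47115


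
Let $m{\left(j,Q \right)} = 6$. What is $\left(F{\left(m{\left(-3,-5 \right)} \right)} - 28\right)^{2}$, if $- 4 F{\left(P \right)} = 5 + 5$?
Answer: $\frac{3721}{4} \approx 930.25$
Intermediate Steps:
$F{\left(P \right)} = - \frac{5}{2}$ ($F{\left(P \right)} = - \frac{5 + 5}{4} = \left(- \frac{1}{4}\right) 10 = - \frac{5}{2}$)
$\left(F{\left(m{\left(-3,-5 \right)} \right)} - 28\right)^{2} = \left(- \frac{5}{2} - 28\right)^{2} = \left(- \frac{61}{2}\right)^{2} = \frac{3721}{4}$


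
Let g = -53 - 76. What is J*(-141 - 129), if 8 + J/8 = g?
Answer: 295920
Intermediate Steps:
g = -129
J = -1096 (J = -64 + 8*(-129) = -64 - 1032 = -1096)
J*(-141 - 129) = -1096*(-141 - 129) = -1096*(-270) = 295920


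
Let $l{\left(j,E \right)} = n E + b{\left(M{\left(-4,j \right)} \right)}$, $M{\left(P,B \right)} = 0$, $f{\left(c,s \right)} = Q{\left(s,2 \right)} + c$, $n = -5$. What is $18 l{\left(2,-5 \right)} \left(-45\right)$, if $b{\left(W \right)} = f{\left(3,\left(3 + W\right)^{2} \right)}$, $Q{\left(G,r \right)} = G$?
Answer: $-29970$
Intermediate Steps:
$f{\left(c,s \right)} = c + s$ ($f{\left(c,s \right)} = s + c = c + s$)
$b{\left(W \right)} = 3 + \left(3 + W\right)^{2}$
$l{\left(j,E \right)} = 12 - 5 E$ ($l{\left(j,E \right)} = - 5 E + \left(3 + \left(3 + 0\right)^{2}\right) = - 5 E + \left(3 + 3^{2}\right) = - 5 E + \left(3 + 9\right) = - 5 E + 12 = 12 - 5 E$)
$18 l{\left(2,-5 \right)} \left(-45\right) = 18 \left(12 - -25\right) \left(-45\right) = 18 \left(12 + 25\right) \left(-45\right) = 18 \cdot 37 \left(-45\right) = 666 \left(-45\right) = -29970$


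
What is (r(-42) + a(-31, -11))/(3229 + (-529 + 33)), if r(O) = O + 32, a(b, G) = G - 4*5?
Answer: -41/2733 ≈ -0.015002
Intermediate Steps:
a(b, G) = -20 + G (a(b, G) = G - 20 = -20 + G)
r(O) = 32 + O
(r(-42) + a(-31, -11))/(3229 + (-529 + 33)) = ((32 - 42) + (-20 - 11))/(3229 + (-529 + 33)) = (-10 - 31)/(3229 - 496) = -41/2733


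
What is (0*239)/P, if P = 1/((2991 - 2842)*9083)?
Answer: 0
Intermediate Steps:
P = 1/1353367 (P = (1/9083)/149 = (1/149)*(1/9083) = 1/1353367 ≈ 7.3890e-7)
(0*239)/P = (0*239)/(1/1353367) = 0*1353367 = 0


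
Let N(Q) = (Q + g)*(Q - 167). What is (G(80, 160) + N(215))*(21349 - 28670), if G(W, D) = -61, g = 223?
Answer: -153470123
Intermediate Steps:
N(Q) = (-167 + Q)*(223 + Q) (N(Q) = (Q + 223)*(Q - 167) = (223 + Q)*(-167 + Q) = (-167 + Q)*(223 + Q))
(G(80, 160) + N(215))*(21349 - 28670) = (-61 + (-37241 + 215² + 56*215))*(21349 - 28670) = (-61 + (-37241 + 46225 + 12040))*(-7321) = (-61 + 21024)*(-7321) = 20963*(-7321) = -153470123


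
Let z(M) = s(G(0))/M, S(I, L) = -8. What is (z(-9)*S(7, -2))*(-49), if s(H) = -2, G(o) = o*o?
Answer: 784/9 ≈ 87.111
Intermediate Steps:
G(o) = o**2
z(M) = -2/M
(z(-9)*S(7, -2))*(-49) = (-2/(-9)*(-8))*(-49) = (-2*(-1/9)*(-8))*(-49) = ((2/9)*(-8))*(-49) = -16/9*(-49) = 784/9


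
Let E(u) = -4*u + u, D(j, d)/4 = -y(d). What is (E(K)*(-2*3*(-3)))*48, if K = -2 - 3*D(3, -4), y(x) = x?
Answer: 129600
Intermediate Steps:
D(j, d) = -4*d (D(j, d) = 4*(-d) = -4*d)
K = -50 (K = -2 - (-12)*(-4) = -2 - 3*16 = -2 - 48 = -50)
E(u) = -3*u
(E(K)*(-2*3*(-3)))*48 = ((-3*(-50))*(-2*3*(-3)))*48 = (150*(-6*(-3)))*48 = (150*18)*48 = 2700*48 = 129600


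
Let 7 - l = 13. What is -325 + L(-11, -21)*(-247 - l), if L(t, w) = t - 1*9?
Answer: 4495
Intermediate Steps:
L(t, w) = -9 + t (L(t, w) = t - 9 = -9 + t)
l = -6 (l = 7 - 1*13 = 7 - 13 = -6)
-325 + L(-11, -21)*(-247 - l) = -325 + (-9 - 11)*(-247 - 1*(-6)) = -325 - 20*(-247 + 6) = -325 - 20*(-241) = -325 + 4820 = 4495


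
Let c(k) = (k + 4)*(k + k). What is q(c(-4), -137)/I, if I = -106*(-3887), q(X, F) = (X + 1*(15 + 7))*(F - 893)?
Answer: -11330/206011 ≈ -0.054997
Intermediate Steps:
c(k) = 2*k*(4 + k) (c(k) = (4 + k)*(2*k) = 2*k*(4 + k))
q(X, F) = (-893 + F)*(22 + X) (q(X, F) = (X + 1*22)*(-893 + F) = (X + 22)*(-893 + F) = (22 + X)*(-893 + F) = (-893 + F)*(22 + X))
I = 412022
q(c(-4), -137)/I = (-19646 - 1786*(-4)*(4 - 4) + 22*(-137) - 274*(-4)*(4 - 4))/412022 = (-19646 - 1786*(-4)*0 - 3014 - 274*(-4)*0)*(1/412022) = (-19646 - 893*0 - 3014 - 137*0)*(1/412022) = (-19646 + 0 - 3014 + 0)*(1/412022) = -22660*1/412022 = -11330/206011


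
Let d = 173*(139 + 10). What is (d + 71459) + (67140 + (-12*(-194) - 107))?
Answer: 166597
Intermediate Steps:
d = 25777 (d = 173*149 = 25777)
(d + 71459) + (67140 + (-12*(-194) - 107)) = (25777 + 71459) + (67140 + (-12*(-194) - 107)) = 97236 + (67140 + (2328 - 107)) = 97236 + (67140 + 2221) = 97236 + 69361 = 166597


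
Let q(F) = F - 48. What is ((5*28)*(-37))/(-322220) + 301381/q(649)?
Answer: 4855704950/9682711 ≈ 501.48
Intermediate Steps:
q(F) = -48 + F
((5*28)*(-37))/(-322220) + 301381/q(649) = ((5*28)*(-37))/(-322220) + 301381/(-48 + 649) = (140*(-37))*(-1/322220) + 301381/601 = -5180*(-1/322220) + 301381*(1/601) = 259/16111 + 301381/601 = 4855704950/9682711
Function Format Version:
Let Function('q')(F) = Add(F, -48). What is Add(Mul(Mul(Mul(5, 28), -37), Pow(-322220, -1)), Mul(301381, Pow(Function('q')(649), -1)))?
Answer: Rational(4855704950, 9682711) ≈ 501.48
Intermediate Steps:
Function('q')(F) = Add(-48, F)
Add(Mul(Mul(Mul(5, 28), -37), Pow(-322220, -1)), Mul(301381, Pow(Function('q')(649), -1))) = Add(Mul(Mul(Mul(5, 28), -37), Pow(-322220, -1)), Mul(301381, Pow(Add(-48, 649), -1))) = Add(Mul(Mul(140, -37), Rational(-1, 322220)), Mul(301381, Pow(601, -1))) = Add(Mul(-5180, Rational(-1, 322220)), Mul(301381, Rational(1, 601))) = Add(Rational(259, 16111), Rational(301381, 601)) = Rational(4855704950, 9682711)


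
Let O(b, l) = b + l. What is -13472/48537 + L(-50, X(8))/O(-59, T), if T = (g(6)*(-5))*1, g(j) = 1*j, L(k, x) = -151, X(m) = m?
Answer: 6130079/4319793 ≈ 1.4191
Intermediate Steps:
g(j) = j
T = -30 (T = (6*(-5))*1 = -30*1 = -30)
-13472/48537 + L(-50, X(8))/O(-59, T) = -13472/48537 - 151/(-59 - 30) = -13472*1/48537 - 151/(-89) = -13472/48537 - 151*(-1/89) = -13472/48537 + 151/89 = 6130079/4319793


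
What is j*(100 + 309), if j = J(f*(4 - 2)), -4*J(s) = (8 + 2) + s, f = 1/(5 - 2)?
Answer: -3272/3 ≈ -1090.7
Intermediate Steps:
f = 1/3 ≈ 0.33333
J(s) = -5/2 - s/4 (J(s) = -((8 + 2) + s)/4 = -(10 + s)/4 = -5/2 - s/4)
j = -8/3 (j = -5/2 - (4 - 2)/12 = -5/2 - 2/12 = -5/2 - 1/4*2/3 = -5/2 - 1/6 = -8/3 ≈ -2.6667)
j*(100 + 309) = -8*(100 + 309)/3 = -8/3*409 = -3272/3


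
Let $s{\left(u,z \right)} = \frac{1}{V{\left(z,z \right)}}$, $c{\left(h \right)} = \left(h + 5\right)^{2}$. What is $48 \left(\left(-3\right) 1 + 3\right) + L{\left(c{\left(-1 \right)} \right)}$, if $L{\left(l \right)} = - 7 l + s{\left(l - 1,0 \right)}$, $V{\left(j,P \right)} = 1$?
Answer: $-111$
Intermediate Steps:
$c{\left(h \right)} = \left(5 + h\right)^{2}$
$s{\left(u,z \right)} = 1$ ($s{\left(u,z \right)} = 1^{-1} = 1$)
$L{\left(l \right)} = 1 - 7 l$ ($L{\left(l \right)} = - 7 l + 1 = 1 - 7 l$)
$48 \left(\left(-3\right) 1 + 3\right) + L{\left(c{\left(-1 \right)} \right)} = 48 \left(\left(-3\right) 1 + 3\right) + \left(1 - 7 \left(5 - 1\right)^{2}\right) = 48 \left(-3 + 3\right) + \left(1 - 7 \cdot 4^{2}\right) = 48 \cdot 0 + \left(1 - 112\right) = 0 + \left(1 - 112\right) = 0 - 111 = -111$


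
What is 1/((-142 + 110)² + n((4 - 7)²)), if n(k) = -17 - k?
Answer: 1/998 ≈ 0.0010020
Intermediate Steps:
1/((-142 + 110)² + n((4 - 7)²)) = 1/((-142 + 110)² + (-17 - (4 - 7)²)) = 1/((-32)² + (-17 - 1*(-3)²)) = 1/(1024 + (-17 - 1*9)) = 1/(1024 + (-17 - 9)) = 1/(1024 - 26) = 1/998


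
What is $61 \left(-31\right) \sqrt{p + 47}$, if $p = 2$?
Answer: $-13237$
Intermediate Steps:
$61 \left(-31\right) \sqrt{p + 47} = 61 \left(-31\right) \sqrt{2 + 47} = - 1891 \sqrt{49} = \left(-1891\right) 7 = -13237$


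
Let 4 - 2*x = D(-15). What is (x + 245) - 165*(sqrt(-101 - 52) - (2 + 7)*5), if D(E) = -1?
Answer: 15345/2 - 495*I*sqrt(17) ≈ 7672.5 - 2040.9*I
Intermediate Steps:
x = 5/2 (x = 2 - 1/2*(-1) = 2 + 1/2 = 5/2 ≈ 2.5000)
(x + 245) - 165*(sqrt(-101 - 52) - (2 + 7)*5) = (5/2 + 245) - 165*(sqrt(-101 - 52) - (2 + 7)*5) = 495/2 - 165*(sqrt(-153) - 9*5) = 495/2 - 165*(3*I*sqrt(17) - 1*45) = 495/2 - 165*(3*I*sqrt(17) - 45) = 495/2 - 165*(-45 + 3*I*sqrt(17)) = 495/2 + (7425 - 495*I*sqrt(17)) = 15345/2 - 495*I*sqrt(17)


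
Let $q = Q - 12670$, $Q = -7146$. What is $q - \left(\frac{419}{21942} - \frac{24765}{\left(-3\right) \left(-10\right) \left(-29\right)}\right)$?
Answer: $- \frac{6313701380}{318159} \approx -19845.0$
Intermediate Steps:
$q = -19816$ ($q = -7146 - 12670 = -19816$)
$q - \left(\frac{419}{21942} - \frac{24765}{\left(-3\right) \left(-10\right) \left(-29\right)}\right) = -19816 - \left(\frac{419}{21942} - \frac{24765}{\left(-3\right) \left(-10\right) \left(-29\right)}\right) = -19816 - \left(419 \cdot \frac{1}{21942} - \frac{24765}{30 \left(-29\right)}\right) = -19816 - \left(\frac{419}{21942} - \frac{24765}{-870}\right) = -19816 - \left(\frac{419}{21942} - - \frac{1651}{58}\right) = -19816 - \left(\frac{419}{21942} + \frac{1651}{58}\right) = -19816 - \frac{9062636}{318159} = - \frac{6313701380}{318159}$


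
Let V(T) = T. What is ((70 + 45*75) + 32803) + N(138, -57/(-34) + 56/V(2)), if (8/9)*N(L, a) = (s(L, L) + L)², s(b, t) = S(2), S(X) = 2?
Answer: 58298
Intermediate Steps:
s(b, t) = 2
N(L, a) = 9*(2 + L)²/8
((70 + 45*75) + 32803) + N(138, -57/(-34) + 56/V(2)) = ((70 + 45*75) + 32803) + 9*(2 + 138)²/8 = ((70 + 3375) + 32803) + (9/8)*140² = (3445 + 32803) + (9/8)*19600 = 36248 + 22050 = 58298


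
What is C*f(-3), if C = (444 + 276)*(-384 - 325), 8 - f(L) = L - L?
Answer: -4083840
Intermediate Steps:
f(L) = 8 (f(L) = 8 - (L - L) = 8 - 1*0 = 8 + 0 = 8)
C = -510480 (C = 720*(-709) = -510480)
C*f(-3) = -510480*8 = -4083840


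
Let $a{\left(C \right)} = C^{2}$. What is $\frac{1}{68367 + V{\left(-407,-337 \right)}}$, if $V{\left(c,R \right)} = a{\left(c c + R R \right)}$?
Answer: $\frac{1}{77962759891} \approx 1.2827 \cdot 10^{-11}$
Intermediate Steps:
$V{\left(c,R \right)} = \left(R^{2} + c^{2}\right)^{2}$ ($V{\left(c,R \right)} = \left(c c + R R\right)^{2} = \left(c^{2} + R^{2}\right)^{2} = \left(R^{2} + c^{2}\right)^{2}$)
$\frac{1}{68367 + V{\left(-407,-337 \right)}} = \frac{1}{68367 + \left(\left(-337\right)^{2} + \left(-407\right)^{2}\right)^{2}} = \frac{1}{68367 + \left(113569 + 165649\right)^{2}} = \frac{1}{68367 + 279218^{2}} = \frac{1}{68367 + 77962691524} = \frac{1}{77962759891}$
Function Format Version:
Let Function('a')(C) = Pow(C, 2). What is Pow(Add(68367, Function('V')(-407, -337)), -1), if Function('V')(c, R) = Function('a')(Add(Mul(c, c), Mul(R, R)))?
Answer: Rational(1, 77962759891) ≈ 1.2827e-11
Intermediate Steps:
Function('V')(c, R) = Pow(Add(Pow(R, 2), Pow(c, 2)), 2) (Function('V')(c, R) = Pow(Add(Mul(c, c), Mul(R, R)), 2) = Pow(Add(Pow(c, 2), Pow(R, 2)), 2) = Pow(Add(Pow(R, 2), Pow(c, 2)), 2))
Pow(Add(68367, Function('V')(-407, -337)), -1) = Pow(Add(68367, Pow(Add(Pow(-337, 2), Pow(-407, 2)), 2)), -1) = Pow(Add(68367, Pow(Add(113569, 165649), 2)), -1) = Pow(Add(68367, Pow(279218, 2)), -1) = Pow(Add(68367, 77962691524), -1) = Pow(77962759891, -1) = Rational(1, 77962759891)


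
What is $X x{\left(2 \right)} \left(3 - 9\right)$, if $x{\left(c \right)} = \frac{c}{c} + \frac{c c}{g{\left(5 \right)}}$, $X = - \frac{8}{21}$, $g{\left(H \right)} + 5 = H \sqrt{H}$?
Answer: $\frac{96}{35} + \frac{16 \sqrt{5}}{35} \approx 3.7651$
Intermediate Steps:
$g{\left(H \right)} = -5 + H^{\frac{3}{2}}$ ($g{\left(H \right)} = -5 + H \sqrt{H} = -5 + H^{\frac{3}{2}}$)
$X = - \frac{8}{21}$ ($X = \left(-8\right) \frac{1}{21} = - \frac{8}{21} \approx -0.38095$)
$x{\left(c \right)} = 1 + \frac{c^{2}}{-5 + 5 \sqrt{5}}$ ($x{\left(c \right)} = \frac{c}{c} + \frac{c c}{-5 + 5^{\frac{3}{2}}} = 1 + \frac{c^{2}}{-5 + 5 \sqrt{5}}$)
$X x{\left(2 \right)} \left(3 - 9\right) = - \frac{8 \left(1 + \frac{2^{2}}{20} + \frac{\sqrt{5} \cdot 2^{2}}{20}\right)}{21} \left(3 - 9\right) = - \frac{8 \left(1 + \frac{1}{20} \cdot 4 + \frac{1}{20} \sqrt{5} \cdot 4\right)}{21} \left(3 - 9\right) = - \frac{8 \left(1 + \frac{1}{5} + \frac{\sqrt{5}}{5}\right)}{21} \left(-6\right) = - \frac{8 \left(\frac{6}{5} + \frac{\sqrt{5}}{5}\right)}{21} \left(-6\right) = \left(- \frac{16}{35} - \frac{8 \sqrt{5}}{105}\right) \left(-6\right) = \frac{96}{35} + \frac{16 \sqrt{5}}{35}$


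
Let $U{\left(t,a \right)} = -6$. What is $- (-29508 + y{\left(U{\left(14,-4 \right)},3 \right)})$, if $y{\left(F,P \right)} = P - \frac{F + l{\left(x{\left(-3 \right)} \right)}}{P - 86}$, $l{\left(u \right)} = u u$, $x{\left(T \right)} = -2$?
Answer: $\frac{2448917}{83} \approx 29505.0$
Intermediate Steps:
$l{\left(u \right)} = u^{2}$
$y{\left(F,P \right)} = P - \frac{4 + F}{-86 + P}$ ($y{\left(F,P \right)} = P - \frac{F + \left(-2\right)^{2}}{P - 86} = P - \frac{F + 4}{-86 + P} = P - \frac{4 + F}{-86 + P}$)
$- (-29508 + y{\left(U{\left(14,-4 \right)},3 \right)}) = - (-29508 + \frac{-4 + 3^{2} - -6 - 258}{-86 + 3}) = - (-29508 + \frac{-4 + 9 + 6 - 258}{-83}) = - (-29508 - - \frac{247}{83}) = - (-29508 + \frac{247}{83}) = \left(-1\right) \left(- \frac{2448917}{83}\right) = \frac{2448917}{83}$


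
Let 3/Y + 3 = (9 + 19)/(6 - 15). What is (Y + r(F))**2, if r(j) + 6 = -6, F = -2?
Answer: 471969/3025 ≈ 156.02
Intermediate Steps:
r(j) = -12 (r(j) = -6 - 6 = -12)
Y = -27/55 (Y = 3/(-3 + (9 + 19)/(6 - 15)) = 3/(-3 + 28/(-9)) = 3/(-3 + 28*(-1/9)) = 3/(-3 - 28/9) = 3/(-55/9) = 3*(-9/55) = -27/55 ≈ -0.49091)
(Y + r(F))**2 = (-27/55 - 12)**2 = (-687/55)**2 = 471969/3025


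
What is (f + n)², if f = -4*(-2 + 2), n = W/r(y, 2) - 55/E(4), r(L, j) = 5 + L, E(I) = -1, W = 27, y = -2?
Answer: 4096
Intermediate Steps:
n = 64 (n = 27/(5 - 2) - 55/(-1) = 27/3 - 55*(-1) = 27*(⅓) + 55 = 9 + 55 = 64)
f = 0 (f = -4*0 = 0)
(f + n)² = (0 + 64)² = 64² = 4096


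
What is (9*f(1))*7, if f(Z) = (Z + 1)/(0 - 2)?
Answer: -63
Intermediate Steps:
f(Z) = -½ - Z/2 (f(Z) = (1 + Z)/(-2) = (1 + Z)*(-½) = -½ - Z/2)
(9*f(1))*7 = (9*(-½ - ½*1))*7 = (9*(-½ - ½))*7 = (9*(-1))*7 = -9*7 = -63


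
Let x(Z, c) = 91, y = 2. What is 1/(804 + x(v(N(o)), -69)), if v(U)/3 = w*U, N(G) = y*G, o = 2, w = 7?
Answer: 1/895 ≈ 0.0011173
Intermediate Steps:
N(G) = 2*G
v(U) = 21*U (v(U) = 3*(7*U) = 21*U)
1/(804 + x(v(N(o)), -69)) = 1/(804 + 91) = 1/895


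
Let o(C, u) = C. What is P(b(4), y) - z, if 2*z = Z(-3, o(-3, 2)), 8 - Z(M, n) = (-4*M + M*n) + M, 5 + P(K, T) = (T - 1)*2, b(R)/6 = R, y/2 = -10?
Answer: -42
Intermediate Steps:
y = -20 (y = 2*(-10) = -20)
b(R) = 6*R
P(K, T) = -7 + 2*T (P(K, T) = -5 + (T - 1)*2 = -5 + (-1 + T)*2 = -5 + (-2 + 2*T) = -7 + 2*T)
Z(M, n) = 8 + 3*M - M*n (Z(M, n) = 8 - ((-4*M + M*n) + M) = 8 - (-3*M + M*n) = 8 + (3*M - M*n) = 8 + 3*M - M*n)
z = -5 (z = (8 + 3*(-3) - 1*(-3)*(-3))/2 = (8 - 9 - 9)/2 = (½)*(-10) = -5)
P(b(4), y) - z = (-7 + 2*(-20)) - 1*(-5) = (-7 - 40) + 5 = -47 + 5 = -42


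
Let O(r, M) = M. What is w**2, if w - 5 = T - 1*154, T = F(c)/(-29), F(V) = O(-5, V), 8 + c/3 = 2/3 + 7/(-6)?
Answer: 73805281/3364 ≈ 21940.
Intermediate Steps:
c = -51/2 (c = -24 + 3*(2/3 + 7/(-6)) = -24 + 3*(2*(1/3) + 7*(-1/6)) = -24 + 3*(2/3 - 7/6) = -24 + 3*(-1/2) = -24 - 3/2 = -51/2 ≈ -25.500)
F(V) = V
T = 51/58 (T = -51/2/(-29) = -51/2*(-1/29) = 51/58 ≈ 0.87931)
w = -8591/58 (w = 5 + (51/58 - 1*154) = 5 + (51/58 - 154) = 5 - 8881/58 = -8591/58 ≈ -148.12)
w**2 = (-8591/58)**2 = 73805281/3364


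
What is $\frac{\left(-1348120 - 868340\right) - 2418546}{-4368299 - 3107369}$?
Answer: $\frac{2317503}{3737834} \approx 0.62001$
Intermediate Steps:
$\frac{\left(-1348120 - 868340\right) - 2418546}{-4368299 - 3107369} = \frac{\left(-1348120 - 868340\right) - 2418546}{-7475668} = \left(-2216460 - 2418546\right) \left(- \frac{1}{7475668}\right) = \left(-4635006\right) \left(- \frac{1}{7475668}\right) = \frac{2317503}{3737834}$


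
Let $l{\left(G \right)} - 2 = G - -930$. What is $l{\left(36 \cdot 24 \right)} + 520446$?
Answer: $522242$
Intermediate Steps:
$l{\left(G \right)} = 932 + G$ ($l{\left(G \right)} = 2 + \left(G - -930\right) = 2 + \left(G + 930\right) = 2 + \left(930 + G\right) = 932 + G$)
$l{\left(36 \cdot 24 \right)} + 520446 = \left(932 + 36 \cdot 24\right) + 520446 = \left(932 + 864\right) + 520446 = 1796 + 520446 = 522242$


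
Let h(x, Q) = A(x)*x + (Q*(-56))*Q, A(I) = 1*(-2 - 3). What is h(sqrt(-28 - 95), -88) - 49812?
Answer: -483476 - 5*I*sqrt(123) ≈ -4.8348e+5 - 55.453*I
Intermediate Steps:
A(I) = -5 (A(I) = 1*(-5) = -5)
h(x, Q) = -56*Q**2 - 5*x (h(x, Q) = -5*x + (Q*(-56))*Q = -5*x + (-56*Q)*Q = -5*x - 56*Q**2 = -56*Q**2 - 5*x)
h(sqrt(-28 - 95), -88) - 49812 = (-56*(-88)**2 - 5*sqrt(-28 - 95)) - 49812 = (-56*7744 - 5*I*sqrt(123)) - 49812 = (-433664 - 5*I*sqrt(123)) - 49812 = -483476 - 5*I*sqrt(123)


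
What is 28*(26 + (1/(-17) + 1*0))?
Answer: 12348/17 ≈ 726.35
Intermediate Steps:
28*(26 + (1/(-17) + 1*0)) = 28*(26 + (-1/17 + 0)) = 28*(26 - 1/17) = 28*(441/17) = 12348/17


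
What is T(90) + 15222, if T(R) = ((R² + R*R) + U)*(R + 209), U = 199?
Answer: 4918523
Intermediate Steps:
T(R) = (199 + 2*R²)*(209 + R) (T(R) = ((R² + R*R) + 199)*(R + 209) = ((R² + R²) + 199)*(209 + R) = (2*R² + 199)*(209 + R) = (199 + 2*R²)*(209 + R))
T(90) + 15222 = (41591 + 2*90³ + 199*90 + 418*90²) + 15222 = (41591 + 2*729000 + 17910 + 418*8100) + 15222 = (41591 + 1458000 + 17910 + 3385800) + 15222 = 4903301 + 15222 = 4918523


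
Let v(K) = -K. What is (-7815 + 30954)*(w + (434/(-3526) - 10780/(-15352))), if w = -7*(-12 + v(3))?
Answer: 16530265790451/6766394 ≈ 2.4430e+6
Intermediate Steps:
w = 105 (w = -7*(-12 - 1*3) = -7*(-12 - 3) = -7*(-15) = 105)
(-7815 + 30954)*(w + (434/(-3526) - 10780/(-15352))) = (-7815 + 30954)*(105 + (434/(-3526) - 10780/(-15352))) = 23139*(105 + (434*(-1/3526) - 10780*(-1/15352))) = 23139*(105 + (-217/1763 + 2695/3838)) = 23139*(105 + 3918439/6766394) = 23139*(714389809/6766394) = 16530265790451/6766394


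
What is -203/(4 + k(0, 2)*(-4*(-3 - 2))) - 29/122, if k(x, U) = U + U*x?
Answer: -13021/2684 ≈ -4.8513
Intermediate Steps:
-203/(4 + k(0, 2)*(-4*(-3 - 2))) - 29/122 = -203/(4 + (2*(1 + 0))*(-4*(-3 - 2))) - 29/122 = -203/(4 + (2*1)*(-4*(-5))) - 29*1/122 = -203/(4 + 2*20) - 29/122 = -203/(4 + 40) - 29/122 = -203/44 - 29/122 = -13021/2684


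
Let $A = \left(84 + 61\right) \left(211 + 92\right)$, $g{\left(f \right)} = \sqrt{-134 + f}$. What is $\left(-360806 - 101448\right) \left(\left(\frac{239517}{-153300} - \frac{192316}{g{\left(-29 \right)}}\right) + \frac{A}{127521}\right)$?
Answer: $\frac{611413397985871}{1086053850} - \frac{88898840264 i \sqrt{163}}{163} \approx 5.6297 \cdot 10^{5} - 6.9631 \cdot 10^{9} i$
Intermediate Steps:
$A = 43935$ ($A = 145 \cdot 303 = 43935$)
$\left(-360806 - 101448\right) \left(\left(\frac{239517}{-153300} - \frac{192316}{g{\left(-29 \right)}}\right) + \frac{A}{127521}\right) = \left(-360806 - 101448\right) \left(\left(\frac{239517}{-153300} - \frac{192316}{\sqrt{-134 - 29}}\right) + \frac{43935}{127521}\right) = - 462254 \left(\left(239517 \left(- \frac{1}{153300}\right) - \frac{192316}{\sqrt{-163}}\right) + 43935 \cdot \frac{1}{127521}\right) = - 462254 \left(\left(- \frac{79839}{51100} - \frac{192316}{i \sqrt{163}}\right) + \frac{14645}{42507}\right) = - 462254 \left(\left(- \frac{79839}{51100} - 192316 \left(- \frac{i \sqrt{163}}{163}\right)\right) + \frac{14645}{42507}\right) = - 462254 \left(\left(- \frac{79839}{51100} + \frac{192316 i \sqrt{163}}{163}\right) + \frac{14645}{42507}\right) = - 462254 \left(- \frac{2645356873}{2172107700} + \frac{192316 i \sqrt{163}}{163}\right) = \frac{611413397985871}{1086053850} - \frac{88898840264 i \sqrt{163}}{163}$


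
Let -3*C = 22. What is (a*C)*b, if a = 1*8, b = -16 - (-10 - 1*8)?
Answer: -352/3 ≈ -117.33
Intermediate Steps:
C = -22/3 (C = -1/3*22 = -22/3 ≈ -7.3333)
b = 2 (b = -16 - (-10 - 8) = -16 - 1*(-18) = -16 + 18 = 2)
a = 8
(a*C)*b = (8*(-22/3))*2 = -176/3*2 = -352/3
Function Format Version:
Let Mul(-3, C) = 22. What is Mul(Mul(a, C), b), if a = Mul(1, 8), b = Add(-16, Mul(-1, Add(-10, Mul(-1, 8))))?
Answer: Rational(-352, 3) ≈ -117.33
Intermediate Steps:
C = Rational(-22, 3) (C = Mul(Rational(-1, 3), 22) = Rational(-22, 3) ≈ -7.3333)
b = 2 (b = Add(-16, Mul(-1, Add(-10, -8))) = Add(-16, Mul(-1, -18)) = Add(-16, 18) = 2)
a = 8
Mul(Mul(a, C), b) = Mul(Mul(8, Rational(-22, 3)), 2) = Mul(Rational(-176, 3), 2) = Rational(-352, 3)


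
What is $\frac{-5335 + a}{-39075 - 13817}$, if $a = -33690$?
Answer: $\frac{5575}{7556} \approx 0.73782$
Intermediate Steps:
$\frac{-5335 + a}{-39075 - 13817} = \frac{-5335 - 33690}{-39075 - 13817} = - \frac{39025}{-52892} = \left(-39025\right) \left(- \frac{1}{52892}\right) = \frac{5575}{7556}$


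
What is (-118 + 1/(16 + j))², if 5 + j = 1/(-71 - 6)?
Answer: 9950262001/715716 ≈ 13903.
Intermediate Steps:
j = -386/77 (j = -5 + 1/(-71 - 6) = -5 + 1/(-77) = -5 - 1/77 = -386/77 ≈ -5.0130)
(-118 + 1/(16 + j))² = (-118 + 1/(16 - 386/77))² = (-118 + 1/(846/77))² = (-118 + 77/846)² = (-99751/846)² = 9950262001/715716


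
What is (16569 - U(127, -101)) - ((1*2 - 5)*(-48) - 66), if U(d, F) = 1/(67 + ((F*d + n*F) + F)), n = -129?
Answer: 2770487/168 ≈ 16491.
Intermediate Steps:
U(d, F) = 1/(67 - 128*F + F*d) (U(d, F) = 1/(67 + ((F*d - 129*F) + F)) = 1/(67 + ((-129*F + F*d) + F)) = 1/(67 + (-128*F + F*d)) = 1/(67 - 128*F + F*d))
(16569 - U(127, -101)) - ((1*2 - 5)*(-48) - 66) = (16569 - 1/(67 - 128*(-101) - 101*127)) - ((1*2 - 5)*(-48) - 66) = (16569 - 1/(67 + 12928 - 12827)) - ((2 - 5)*(-48) - 66) = (16569 - 1/168) - (-3*(-48) - 66) = (16569 - 1*1/168) - (144 - 66) = (16569 - 1/168) - 1*78 = 2783591/168 - 78 = 2770487/168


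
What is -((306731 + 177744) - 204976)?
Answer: -279499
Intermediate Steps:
-((306731 + 177744) - 204976) = -(484475 - 204976) = -1*279499 = -279499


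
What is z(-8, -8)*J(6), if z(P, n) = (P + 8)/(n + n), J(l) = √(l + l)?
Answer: 0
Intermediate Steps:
J(l) = √2*√l (J(l) = √(2*l) = √2*√l)
z(P, n) = (8 + P)/(2*n) (z(P, n) = (8 + P)/((2*n)) = (8 + P)*(1/(2*n)) = (8 + P)/(2*n))
z(-8, -8)*J(6) = ((½)*(8 - 8)/(-8))*(√2*√6) = ((½)*(-⅛)*0)*(2*√3) = 0*(2*√3) = 0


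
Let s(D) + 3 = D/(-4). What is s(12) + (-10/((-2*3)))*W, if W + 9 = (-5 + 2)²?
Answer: -6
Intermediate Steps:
s(D) = -3 - D/4 (s(D) = -3 + D/(-4) = -3 + D*(-¼) = -3 - D/4)
W = 0 (W = -9 + (-5 + 2)² = -9 + (-3)² = -9 + 9 = 0)
s(12) + (-10/((-2*3)))*W = (-3 - ¼*12) - 10/((-2*3))*0 = (-3 - 3) - 10/(-6)*0 = -6 - 10*(-⅙)*0 = -6 + (5/3)*0 = -6 + 0 = -6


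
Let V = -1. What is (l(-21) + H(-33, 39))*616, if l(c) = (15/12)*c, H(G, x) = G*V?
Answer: 4158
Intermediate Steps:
H(G, x) = -G (H(G, x) = G*(-1) = -G)
l(c) = 5*c/4 (l(c) = (15*(1/12))*c = 5*c/4)
(l(-21) + H(-33, 39))*616 = ((5/4)*(-21) - 1*(-33))*616 = (-105/4 + 33)*616 = (27/4)*616 = 4158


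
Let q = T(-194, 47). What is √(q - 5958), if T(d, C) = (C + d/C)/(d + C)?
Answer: I*√5804383017/987 ≈ 77.19*I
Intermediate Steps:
T(d, C) = (C + d/C)/(C + d)
q = -2015/6909 (q = (-194 + 47²)/(47*(47 - 194)) = (1/47)*(-194 + 2209)/(-147) = (1/47)*(-1/147)*2015 = -2015/6909 ≈ -0.29165)
√(q - 5958) = √(-2015/6909 - 5958) = √(-41165837/6909) = I*√5804383017/987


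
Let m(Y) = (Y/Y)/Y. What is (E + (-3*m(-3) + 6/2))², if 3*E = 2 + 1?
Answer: 25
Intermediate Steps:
m(Y) = 1/Y
E = 1 (E = (2 + 1)/3 = (⅓)*3 = 1)
(E + (-3*m(-3) + 6/2))² = (1 + (-3/(-3) + 6/2))² = (1 + (-3*(-⅓) + 6*(½)))² = (1 + (1 + 3))² = (1 + 4)² = 5² = 25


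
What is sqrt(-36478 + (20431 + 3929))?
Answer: I*sqrt(12118) ≈ 110.08*I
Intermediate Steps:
sqrt(-36478 + (20431 + 3929)) = sqrt(-36478 + 24360) = sqrt(-12118) = I*sqrt(12118)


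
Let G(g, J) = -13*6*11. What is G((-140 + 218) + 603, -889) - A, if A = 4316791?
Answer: -4317649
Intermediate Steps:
G(g, J) = -858 (G(g, J) = -78*11 = -858)
G((-140 + 218) + 603, -889) - A = -858 - 1*4316791 = -858 - 4316791 = -4317649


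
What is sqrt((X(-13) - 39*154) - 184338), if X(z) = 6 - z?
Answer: 5*I*sqrt(7613) ≈ 436.26*I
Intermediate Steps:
sqrt((X(-13) - 39*154) - 184338) = sqrt(((6 - 1*(-13)) - 39*154) - 184338) = sqrt(((6 + 13) - 6006) - 184338) = sqrt((19 - 6006) - 184338) = sqrt(-5987 - 184338) = sqrt(-190325) = 5*I*sqrt(7613)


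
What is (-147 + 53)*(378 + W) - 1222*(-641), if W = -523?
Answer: 796932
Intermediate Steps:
(-147 + 53)*(378 + W) - 1222*(-641) = (-147 + 53)*(378 - 523) - 1222*(-641) = -94*(-145) + 783302 = 13630 + 783302 = 796932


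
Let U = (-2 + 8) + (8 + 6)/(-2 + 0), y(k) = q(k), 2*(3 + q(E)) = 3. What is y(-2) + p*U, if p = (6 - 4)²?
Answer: -11/2 ≈ -5.5000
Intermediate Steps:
q(E) = -3/2 (q(E) = -3 + (½)*3 = -3 + 3/2 = -3/2)
y(k) = -3/2
p = 4 (p = 2² = 4)
U = -1 (U = 6 + 14/(-2) = 6 + 14*(-½) = 6 - 7 = -1)
y(-2) + p*U = -3/2 + 4*(-1) = -3/2 - 4 = -11/2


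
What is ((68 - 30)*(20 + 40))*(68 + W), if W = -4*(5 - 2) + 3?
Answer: 134520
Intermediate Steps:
W = -9 (W = -4*3 + 3 = -12 + 3 = -9)
((68 - 30)*(20 + 40))*(68 + W) = ((68 - 30)*(20 + 40))*(68 - 9) = (38*60)*59 = 2280*59 = 134520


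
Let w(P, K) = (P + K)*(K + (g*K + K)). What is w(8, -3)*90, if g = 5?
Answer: -9450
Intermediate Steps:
w(P, K) = 7*K*(K + P) (w(P, K) = (P + K)*(K + (5*K + K)) = (K + P)*(K + 6*K) = (K + P)*(7*K) = 7*K*(K + P))
w(8, -3)*90 = (7*(-3)*(-3 + 8))*90 = (7*(-3)*5)*90 = -105*90 = -9450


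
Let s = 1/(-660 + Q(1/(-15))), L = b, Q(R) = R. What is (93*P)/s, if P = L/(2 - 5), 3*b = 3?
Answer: 306931/15 ≈ 20462.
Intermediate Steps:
b = 1 (b = (1/3)*3 = 1)
L = 1
P = -1/3 (P = 1/(2 - 5) = 1/(-3) = 1*(-1/3) = -1/3 ≈ -0.33333)
s = -15/9901 (s = 1/(-660 + 1/(-15)) = 1/(-660 - 1/15) = 1/(-9901/15) = -15/9901 ≈ -0.0015150)
(93*P)/s = (93*(-1/3))/(-15/9901) = -31*(-9901/15) = 306931/15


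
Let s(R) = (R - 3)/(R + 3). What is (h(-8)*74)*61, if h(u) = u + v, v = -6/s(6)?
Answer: -117364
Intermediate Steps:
s(R) = (-3 + R)/(3 + R)
v = -18 (v = -6*(3 + 6)/(-3 + 6) = -6/(3/9) = -6/((1/9)*3) = -6/1/3 = -6*3 = -18)
h(u) = -18 + u (h(u) = u - 18 = -18 + u)
(h(-8)*74)*61 = ((-18 - 8)*74)*61 = -26*74*61 = -1924*61 = -117364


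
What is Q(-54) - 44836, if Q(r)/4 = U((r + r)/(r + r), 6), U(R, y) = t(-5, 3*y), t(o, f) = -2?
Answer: -44844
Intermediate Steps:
U(R, y) = -2
Q(r) = -8 (Q(r) = 4*(-2) = -8)
Q(-54) - 44836 = -8 - 44836 = -44844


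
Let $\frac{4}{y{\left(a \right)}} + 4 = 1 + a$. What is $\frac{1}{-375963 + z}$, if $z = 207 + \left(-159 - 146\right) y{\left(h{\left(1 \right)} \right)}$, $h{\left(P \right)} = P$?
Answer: $- \frac{1}{375146} \approx -2.6656 \cdot 10^{-6}$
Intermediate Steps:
$y{\left(a \right)} = \frac{4}{-3 + a}$ ($y{\left(a \right)} = \frac{4}{-4 + \left(1 + a\right)} = \frac{4}{-3 + a}$)
$z = 817$ ($z = 207 + \left(-159 - 146\right) \frac{4}{-3 + 1} = 207 - 305 \frac{4}{-2} = 207 - 305 \cdot 4 \left(- \frac{1}{2}\right) = 207 - -610 = 207 + 610 = 817$)
$\frac{1}{-375963 + z} = \frac{1}{-375963 + 817} = \frac{1}{-375146} = - \frac{1}{375146}$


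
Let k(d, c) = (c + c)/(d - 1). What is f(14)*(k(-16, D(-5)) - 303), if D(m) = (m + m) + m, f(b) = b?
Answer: -71694/17 ≈ -4217.3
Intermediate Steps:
D(m) = 3*m (D(m) = 2*m + m = 3*m)
k(d, c) = 2*c/(-1 + d) (k(d, c) = (2*c)/(-1 + d) = 2*c/(-1 + d))
f(14)*(k(-16, D(-5)) - 303) = 14*(2*(3*(-5))/(-1 - 16) - 303) = 14*(2*(-15)/(-17) - 303) = 14*(2*(-15)*(-1/17) - 303) = 14*(30/17 - 303) = 14*(-5121/17) = -71694/17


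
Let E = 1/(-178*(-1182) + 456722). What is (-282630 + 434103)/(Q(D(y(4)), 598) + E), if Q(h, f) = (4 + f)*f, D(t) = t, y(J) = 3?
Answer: 101050364814/240159811529 ≈ 0.42076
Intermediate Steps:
Q(h, f) = f*(4 + f)
E = 1/667118 (E = 1/(210396 + 456722) = 1/667118 ≈ 1.4990e-6)
(-282630 + 434103)/(Q(D(y(4)), 598) + E) = (-282630 + 434103)/(598*(4 + 598) + 1/667118) = 151473/(598*602 + 1/667118) = 151473/(359996 + 1/667118) = 151473/(240159811529/667118) = 151473*(667118/240159811529) = 101050364814/240159811529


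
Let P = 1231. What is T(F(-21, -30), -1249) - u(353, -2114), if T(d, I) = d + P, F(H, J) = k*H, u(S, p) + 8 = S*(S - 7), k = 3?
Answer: -120962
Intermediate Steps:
u(S, p) = -8 + S*(-7 + S) (u(S, p) = -8 + S*(S - 7) = -8 + S*(-7 + S))
F(H, J) = 3*H
T(d, I) = 1231 + d (T(d, I) = d + 1231 = 1231 + d)
T(F(-21, -30), -1249) - u(353, -2114) = (1231 + 3*(-21)) - (-8 + 353² - 7*353) = (1231 - 63) - (-8 + 124609 - 2471) = 1168 - 1*122130 = 1168 - 122130 = -120962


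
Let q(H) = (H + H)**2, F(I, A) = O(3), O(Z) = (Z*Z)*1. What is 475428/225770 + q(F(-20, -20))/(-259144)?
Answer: 15391395519/7313367610 ≈ 2.1046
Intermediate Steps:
O(Z) = Z**2 (O(Z) = Z**2*1 = Z**2)
F(I, A) = 9 (F(I, A) = 3**2 = 9)
q(H) = 4*H**2 (q(H) = (2*H)**2 = 4*H**2)
475428/225770 + q(F(-20, -20))/(-259144) = 475428/225770 + (4*9**2)/(-259144) = 475428*(1/225770) + (4*81)*(-1/259144) = 237714/112885 + 324*(-1/259144) = 237714/112885 - 81/64786 = 15391395519/7313367610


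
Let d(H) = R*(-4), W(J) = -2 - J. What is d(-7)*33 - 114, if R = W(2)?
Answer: 414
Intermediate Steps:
R = -4 (R = -2 - 1*2 = -2 - 2 = -4)
d(H) = 16 (d(H) = -4*(-4) = 16)
d(-7)*33 - 114 = 16*33 - 114 = 528 - 114 = 414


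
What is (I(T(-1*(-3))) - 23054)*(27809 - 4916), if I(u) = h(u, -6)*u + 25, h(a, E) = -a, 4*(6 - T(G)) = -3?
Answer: -8451935349/16 ≈ -5.2825e+8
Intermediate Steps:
T(G) = 27/4 (T(G) = 6 - ¼*(-3) = 6 + ¾ = 27/4)
I(u) = 25 - u² (I(u) = (-u)*u + 25 = -u² + 25 = 25 - u²)
(I(T(-1*(-3))) - 23054)*(27809 - 4916) = ((25 - (27/4)²) - 23054)*(27809 - 4916) = ((25 - 1*729/16) - 23054)*22893 = ((25 - 729/16) - 23054)*22893 = (-329/16 - 23054)*22893 = -369193/16*22893 = -8451935349/16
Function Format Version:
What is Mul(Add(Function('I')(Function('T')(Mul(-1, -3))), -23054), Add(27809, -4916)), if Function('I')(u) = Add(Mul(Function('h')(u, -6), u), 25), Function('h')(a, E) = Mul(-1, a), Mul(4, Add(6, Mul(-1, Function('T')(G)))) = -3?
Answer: Rational(-8451935349, 16) ≈ -5.2825e+8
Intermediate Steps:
Function('T')(G) = Rational(27, 4) (Function('T')(G) = Add(6, Mul(Rational(-1, 4), -3)) = Add(6, Rational(3, 4)) = Rational(27, 4))
Function('I')(u) = Add(25, Mul(-1, Pow(u, 2))) (Function('I')(u) = Add(Mul(Mul(-1, u), u), 25) = Add(Mul(-1, Pow(u, 2)), 25) = Add(25, Mul(-1, Pow(u, 2))))
Mul(Add(Function('I')(Function('T')(Mul(-1, -3))), -23054), Add(27809, -4916)) = Mul(Add(Add(25, Mul(-1, Pow(Rational(27, 4), 2))), -23054), Add(27809, -4916)) = Mul(Add(Add(25, Mul(-1, Rational(729, 16))), -23054), 22893) = Mul(Add(Add(25, Rational(-729, 16)), -23054), 22893) = Mul(Add(Rational(-329, 16), -23054), 22893) = Mul(Rational(-369193, 16), 22893) = Rational(-8451935349, 16)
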